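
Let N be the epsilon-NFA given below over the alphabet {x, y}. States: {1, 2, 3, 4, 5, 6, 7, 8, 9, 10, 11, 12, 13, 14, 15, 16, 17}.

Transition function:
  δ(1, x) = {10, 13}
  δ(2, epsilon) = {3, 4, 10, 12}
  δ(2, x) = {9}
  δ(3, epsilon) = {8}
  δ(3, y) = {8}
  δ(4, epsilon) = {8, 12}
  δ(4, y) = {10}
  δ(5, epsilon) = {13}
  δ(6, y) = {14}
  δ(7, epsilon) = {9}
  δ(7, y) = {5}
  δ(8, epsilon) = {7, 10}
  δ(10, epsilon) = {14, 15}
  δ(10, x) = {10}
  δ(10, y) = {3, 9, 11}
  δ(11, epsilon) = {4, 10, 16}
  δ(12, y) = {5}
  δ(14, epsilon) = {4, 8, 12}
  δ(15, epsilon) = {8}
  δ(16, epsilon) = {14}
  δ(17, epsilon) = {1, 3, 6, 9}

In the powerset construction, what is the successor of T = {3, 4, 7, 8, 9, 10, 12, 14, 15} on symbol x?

{4, 7, 8, 9, 10, 12, 14, 15}

10 on x → {10}.
No x-transition from 3, 4, 7, 8, 9, 12, 14, 15.
Union after reading x: {10}.
Now take the epsilon-closure:
From 10 via epsilon: add 14, 15.
From 14 via epsilon: add 4, 8, 12.
From 8 via epsilon: add 7.
From 7 via epsilon: add 9.
No new states can be added; the closed set is {4, 7, 8, 9, 10, 12, 14, 15}.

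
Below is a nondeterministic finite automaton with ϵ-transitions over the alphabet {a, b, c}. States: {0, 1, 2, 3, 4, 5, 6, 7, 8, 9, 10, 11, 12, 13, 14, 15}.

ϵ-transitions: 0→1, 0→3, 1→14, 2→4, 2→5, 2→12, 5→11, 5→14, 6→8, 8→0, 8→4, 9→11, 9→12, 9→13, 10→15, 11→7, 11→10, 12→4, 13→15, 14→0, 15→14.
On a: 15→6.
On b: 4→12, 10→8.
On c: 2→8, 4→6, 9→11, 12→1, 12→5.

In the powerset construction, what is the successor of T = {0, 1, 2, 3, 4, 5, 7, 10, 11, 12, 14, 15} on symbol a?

{0, 1, 3, 4, 6, 8, 14}

15 on a → {6}.
No a-transition from 0, 1, 2, 3, 4, 5, 7, 10, 11, 12, 14.
Union after reading a: {6}.
Now take the ϵ-closure:
From 6 via ϵ: add 8.
From 8 via ϵ: add 0, 4.
From 0 via ϵ: add 1, 3.
From 1 via ϵ: add 14.
No new states can be added; the closed set is {0, 1, 3, 4, 6, 8, 14}.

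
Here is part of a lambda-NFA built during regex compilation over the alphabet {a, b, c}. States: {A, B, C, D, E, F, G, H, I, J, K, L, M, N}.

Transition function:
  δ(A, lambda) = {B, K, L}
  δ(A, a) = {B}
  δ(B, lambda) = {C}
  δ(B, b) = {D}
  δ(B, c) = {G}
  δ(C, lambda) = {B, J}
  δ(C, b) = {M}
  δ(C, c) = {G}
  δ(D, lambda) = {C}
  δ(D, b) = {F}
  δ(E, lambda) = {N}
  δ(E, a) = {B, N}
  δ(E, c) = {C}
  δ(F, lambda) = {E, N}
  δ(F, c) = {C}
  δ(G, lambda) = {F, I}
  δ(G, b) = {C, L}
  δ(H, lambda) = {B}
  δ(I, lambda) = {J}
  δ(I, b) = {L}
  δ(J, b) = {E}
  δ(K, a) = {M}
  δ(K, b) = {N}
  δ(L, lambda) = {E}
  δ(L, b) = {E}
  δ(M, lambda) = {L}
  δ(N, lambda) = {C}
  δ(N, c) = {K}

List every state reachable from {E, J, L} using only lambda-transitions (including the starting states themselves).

{B, C, E, J, L, N}

Start with {E, J, L}.
From E via lambda: add N.
From N via lambda: add C.
From C via lambda: add B.
No new states can be added; the closed set is {B, C, E, J, L, N}.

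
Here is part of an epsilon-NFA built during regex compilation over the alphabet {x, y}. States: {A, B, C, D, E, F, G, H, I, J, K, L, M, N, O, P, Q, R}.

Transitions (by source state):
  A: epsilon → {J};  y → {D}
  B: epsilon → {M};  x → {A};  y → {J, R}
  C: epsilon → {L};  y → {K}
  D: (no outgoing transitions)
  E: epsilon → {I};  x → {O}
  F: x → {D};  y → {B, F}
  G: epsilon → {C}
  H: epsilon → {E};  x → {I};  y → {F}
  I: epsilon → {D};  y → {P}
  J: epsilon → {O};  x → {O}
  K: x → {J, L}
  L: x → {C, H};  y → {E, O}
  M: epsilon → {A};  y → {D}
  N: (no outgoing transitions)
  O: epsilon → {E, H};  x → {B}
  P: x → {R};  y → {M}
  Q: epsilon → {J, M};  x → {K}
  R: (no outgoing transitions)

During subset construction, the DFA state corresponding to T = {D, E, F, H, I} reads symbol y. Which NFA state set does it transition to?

{A, B, D, E, F, H, I, J, M, O, P}

F on y → {B, F}.
H on y → {F}.
I on y → {P}.
No y-transition from D, E.
Union after reading y: {B, F, P}.
Now take the epsilon-closure:
From B via epsilon: add M.
From M via epsilon: add A.
From A via epsilon: add J.
From J via epsilon: add O.
From O via epsilon: add E, H.
From E via epsilon: add I.
From I via epsilon: add D.
No new states can be added; the closed set is {A, B, D, E, F, H, I, J, M, O, P}.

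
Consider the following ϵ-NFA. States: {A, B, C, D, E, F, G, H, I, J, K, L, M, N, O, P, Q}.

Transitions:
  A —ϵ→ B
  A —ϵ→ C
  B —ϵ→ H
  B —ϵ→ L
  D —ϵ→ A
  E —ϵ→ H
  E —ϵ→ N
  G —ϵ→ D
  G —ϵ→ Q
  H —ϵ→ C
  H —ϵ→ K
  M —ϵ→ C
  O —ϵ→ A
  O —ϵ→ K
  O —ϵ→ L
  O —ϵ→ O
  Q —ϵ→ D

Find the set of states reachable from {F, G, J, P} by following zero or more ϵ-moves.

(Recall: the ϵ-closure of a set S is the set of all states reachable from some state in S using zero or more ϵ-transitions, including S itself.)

Start with {F, G, J, P}.
From G via ϵ: add D, Q.
From D via ϵ: add A.
From A via ϵ: add B, C.
From B via ϵ: add H, L.
From H via ϵ: add K.
No new states can be added; the closed set is {A, B, C, D, F, G, H, J, K, L, P, Q}.

{A, B, C, D, F, G, H, J, K, L, P, Q}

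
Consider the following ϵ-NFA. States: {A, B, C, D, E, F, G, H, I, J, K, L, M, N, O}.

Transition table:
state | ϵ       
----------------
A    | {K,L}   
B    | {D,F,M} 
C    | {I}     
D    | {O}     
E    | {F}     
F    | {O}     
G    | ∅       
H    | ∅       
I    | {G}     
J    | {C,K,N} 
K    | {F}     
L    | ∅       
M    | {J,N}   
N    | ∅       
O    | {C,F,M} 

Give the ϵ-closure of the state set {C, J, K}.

Start with {C, J, K}.
From C via ϵ: add I.
From J via ϵ: add N.
From K via ϵ: add F.
From F via ϵ: add O.
From I via ϵ: add G.
From O via ϵ: add M.
No new states can be added; the closed set is {C, F, G, I, J, K, M, N, O}.

{C, F, G, I, J, K, M, N, O}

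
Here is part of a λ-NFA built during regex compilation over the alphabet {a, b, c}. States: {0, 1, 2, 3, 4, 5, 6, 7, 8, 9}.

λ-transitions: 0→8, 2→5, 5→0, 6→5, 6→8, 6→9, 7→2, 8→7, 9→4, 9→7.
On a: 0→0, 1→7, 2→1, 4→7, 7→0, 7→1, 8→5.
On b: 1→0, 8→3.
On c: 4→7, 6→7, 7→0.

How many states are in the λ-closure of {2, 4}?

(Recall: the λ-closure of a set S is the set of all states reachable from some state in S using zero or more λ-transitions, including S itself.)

6

Start with {2, 4}.
From 2 via λ: add 5.
From 5 via λ: add 0.
From 0 via λ: add 8.
From 8 via λ: add 7.
λ-closure = {0, 2, 4, 5, 7, 8}, which has 6 states.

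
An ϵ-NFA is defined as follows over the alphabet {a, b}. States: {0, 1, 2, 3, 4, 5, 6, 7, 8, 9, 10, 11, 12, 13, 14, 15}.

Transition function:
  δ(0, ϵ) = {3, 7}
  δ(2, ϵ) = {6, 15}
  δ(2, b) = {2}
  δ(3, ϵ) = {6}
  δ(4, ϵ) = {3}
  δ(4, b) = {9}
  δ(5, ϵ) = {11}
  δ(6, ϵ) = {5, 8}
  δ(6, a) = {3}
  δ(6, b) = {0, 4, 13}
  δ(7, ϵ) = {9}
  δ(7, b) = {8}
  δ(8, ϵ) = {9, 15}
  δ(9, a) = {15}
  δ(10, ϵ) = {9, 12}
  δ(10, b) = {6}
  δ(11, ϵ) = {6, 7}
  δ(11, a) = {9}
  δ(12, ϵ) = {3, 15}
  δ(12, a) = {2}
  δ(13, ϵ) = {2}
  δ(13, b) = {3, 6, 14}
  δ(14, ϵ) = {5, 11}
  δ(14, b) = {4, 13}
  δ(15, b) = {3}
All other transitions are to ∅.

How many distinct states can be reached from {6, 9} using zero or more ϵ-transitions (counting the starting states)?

7

Start with {6, 9}.
From 6 via ϵ: add 5, 8.
From 5 via ϵ: add 11.
From 8 via ϵ: add 15.
From 11 via ϵ: add 7.
ϵ-closure = {5, 6, 7, 8, 9, 11, 15}, which has 7 states.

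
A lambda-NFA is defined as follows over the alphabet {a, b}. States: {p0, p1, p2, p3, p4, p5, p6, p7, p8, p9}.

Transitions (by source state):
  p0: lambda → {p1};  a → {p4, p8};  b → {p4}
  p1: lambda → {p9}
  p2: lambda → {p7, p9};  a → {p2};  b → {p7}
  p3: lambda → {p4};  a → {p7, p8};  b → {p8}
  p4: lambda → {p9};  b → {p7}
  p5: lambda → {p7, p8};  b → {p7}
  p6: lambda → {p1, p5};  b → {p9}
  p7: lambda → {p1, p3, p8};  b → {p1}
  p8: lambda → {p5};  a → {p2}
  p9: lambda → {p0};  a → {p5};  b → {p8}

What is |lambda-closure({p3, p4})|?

5

Start with {p3, p4}.
From p4 via lambda: add p9.
From p9 via lambda: add p0.
From p0 via lambda: add p1.
lambda-closure = {p0, p1, p3, p4, p9}, which has 5 states.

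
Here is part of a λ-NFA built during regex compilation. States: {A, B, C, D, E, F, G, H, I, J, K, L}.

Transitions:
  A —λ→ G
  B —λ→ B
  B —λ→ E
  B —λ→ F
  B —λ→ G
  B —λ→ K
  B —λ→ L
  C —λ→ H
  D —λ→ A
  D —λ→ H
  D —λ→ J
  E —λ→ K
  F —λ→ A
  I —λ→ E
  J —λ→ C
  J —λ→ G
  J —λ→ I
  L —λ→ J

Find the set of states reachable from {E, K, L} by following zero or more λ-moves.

Start with {E, K, L}.
From L via λ: add J.
From J via λ: add C, G, I.
From C via λ: add H.
No new states can be added; the closed set is {C, E, G, H, I, J, K, L}.

{C, E, G, H, I, J, K, L}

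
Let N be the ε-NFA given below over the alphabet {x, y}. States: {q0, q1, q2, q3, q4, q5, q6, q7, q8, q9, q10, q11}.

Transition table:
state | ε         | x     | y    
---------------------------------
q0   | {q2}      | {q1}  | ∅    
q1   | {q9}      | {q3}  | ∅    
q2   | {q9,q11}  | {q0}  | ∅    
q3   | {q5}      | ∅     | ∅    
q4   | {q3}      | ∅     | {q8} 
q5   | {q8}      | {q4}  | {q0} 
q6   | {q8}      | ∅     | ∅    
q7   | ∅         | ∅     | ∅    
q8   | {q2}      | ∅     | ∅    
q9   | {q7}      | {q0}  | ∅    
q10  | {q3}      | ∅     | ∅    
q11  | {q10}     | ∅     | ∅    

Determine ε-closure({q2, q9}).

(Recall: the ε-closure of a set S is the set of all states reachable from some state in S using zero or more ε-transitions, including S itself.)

Start with {q2, q9}.
From q2 via ε: add q11.
From q9 via ε: add q7.
From q11 via ε: add q10.
From q10 via ε: add q3.
From q3 via ε: add q5.
From q5 via ε: add q8.
No new states can be added; the closed set is {q2, q3, q5, q7, q8, q9, q10, q11}.

{q2, q3, q5, q7, q8, q9, q10, q11}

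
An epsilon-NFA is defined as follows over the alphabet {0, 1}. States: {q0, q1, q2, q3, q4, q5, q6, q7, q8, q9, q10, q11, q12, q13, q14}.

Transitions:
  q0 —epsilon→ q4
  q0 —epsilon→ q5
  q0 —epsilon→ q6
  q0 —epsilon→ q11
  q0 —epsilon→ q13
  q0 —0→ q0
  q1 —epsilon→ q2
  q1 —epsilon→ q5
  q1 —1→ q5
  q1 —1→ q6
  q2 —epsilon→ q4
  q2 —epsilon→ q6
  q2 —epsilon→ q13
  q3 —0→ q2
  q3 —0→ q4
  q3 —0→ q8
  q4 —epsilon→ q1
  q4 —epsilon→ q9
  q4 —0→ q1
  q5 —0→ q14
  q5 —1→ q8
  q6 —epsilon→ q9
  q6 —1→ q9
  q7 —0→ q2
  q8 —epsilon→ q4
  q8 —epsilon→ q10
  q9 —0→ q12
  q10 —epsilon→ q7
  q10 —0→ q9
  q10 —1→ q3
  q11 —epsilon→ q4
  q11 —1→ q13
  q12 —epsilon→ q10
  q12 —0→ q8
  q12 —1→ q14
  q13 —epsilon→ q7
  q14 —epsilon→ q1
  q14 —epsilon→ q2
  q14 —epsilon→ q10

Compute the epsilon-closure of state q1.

{q1, q2, q4, q5, q6, q7, q9, q13}

Start with {q1}.
From q1 via epsilon: add q2, q5.
From q2 via epsilon: add q4, q6, q13.
From q4 via epsilon: add q9.
From q13 via epsilon: add q7.
No new states can be added; the closed set is {q1, q2, q4, q5, q6, q7, q9, q13}.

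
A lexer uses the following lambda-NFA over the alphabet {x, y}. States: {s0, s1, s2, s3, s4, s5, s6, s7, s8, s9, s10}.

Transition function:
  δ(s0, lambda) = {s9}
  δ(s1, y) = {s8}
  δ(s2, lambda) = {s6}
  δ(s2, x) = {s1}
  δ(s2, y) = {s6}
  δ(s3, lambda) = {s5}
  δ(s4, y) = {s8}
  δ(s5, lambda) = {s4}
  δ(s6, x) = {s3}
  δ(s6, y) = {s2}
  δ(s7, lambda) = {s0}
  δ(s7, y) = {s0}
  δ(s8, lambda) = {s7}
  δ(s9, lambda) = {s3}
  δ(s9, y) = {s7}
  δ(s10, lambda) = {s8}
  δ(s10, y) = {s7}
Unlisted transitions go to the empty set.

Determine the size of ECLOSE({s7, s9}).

6

Start with {s7, s9}.
From s7 via lambda: add s0.
From s9 via lambda: add s3.
From s3 via lambda: add s5.
From s5 via lambda: add s4.
lambda-closure = {s0, s3, s4, s5, s7, s9}, which has 6 states.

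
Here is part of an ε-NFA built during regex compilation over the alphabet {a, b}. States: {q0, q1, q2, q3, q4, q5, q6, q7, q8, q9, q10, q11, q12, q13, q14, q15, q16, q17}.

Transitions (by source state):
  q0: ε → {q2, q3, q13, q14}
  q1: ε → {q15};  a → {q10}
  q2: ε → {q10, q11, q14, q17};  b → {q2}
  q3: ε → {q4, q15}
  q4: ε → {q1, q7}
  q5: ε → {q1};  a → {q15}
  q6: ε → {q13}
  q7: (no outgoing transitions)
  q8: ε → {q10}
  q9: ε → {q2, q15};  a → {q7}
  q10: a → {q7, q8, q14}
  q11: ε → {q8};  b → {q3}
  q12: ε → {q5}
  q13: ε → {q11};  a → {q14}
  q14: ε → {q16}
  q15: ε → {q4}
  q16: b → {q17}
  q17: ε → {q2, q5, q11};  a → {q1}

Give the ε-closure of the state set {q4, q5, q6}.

{q1, q4, q5, q6, q7, q8, q10, q11, q13, q15}

Start with {q4, q5, q6}.
From q4 via ε: add q1, q7.
From q6 via ε: add q13.
From q1 via ε: add q15.
From q13 via ε: add q11.
From q11 via ε: add q8.
From q8 via ε: add q10.
No new states can be added; the closed set is {q1, q4, q5, q6, q7, q8, q10, q11, q13, q15}.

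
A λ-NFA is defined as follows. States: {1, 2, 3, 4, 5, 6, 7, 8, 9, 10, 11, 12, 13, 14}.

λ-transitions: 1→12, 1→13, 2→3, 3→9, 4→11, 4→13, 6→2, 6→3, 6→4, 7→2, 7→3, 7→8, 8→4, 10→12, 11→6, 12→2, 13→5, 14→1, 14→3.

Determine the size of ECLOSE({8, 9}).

Start with {8, 9}.
From 8 via λ: add 4.
From 4 via λ: add 11, 13.
From 11 via λ: add 6.
From 13 via λ: add 5.
From 6 via λ: add 2, 3.
λ-closure = {2, 3, 4, 5, 6, 8, 9, 11, 13}, which has 9 states.

9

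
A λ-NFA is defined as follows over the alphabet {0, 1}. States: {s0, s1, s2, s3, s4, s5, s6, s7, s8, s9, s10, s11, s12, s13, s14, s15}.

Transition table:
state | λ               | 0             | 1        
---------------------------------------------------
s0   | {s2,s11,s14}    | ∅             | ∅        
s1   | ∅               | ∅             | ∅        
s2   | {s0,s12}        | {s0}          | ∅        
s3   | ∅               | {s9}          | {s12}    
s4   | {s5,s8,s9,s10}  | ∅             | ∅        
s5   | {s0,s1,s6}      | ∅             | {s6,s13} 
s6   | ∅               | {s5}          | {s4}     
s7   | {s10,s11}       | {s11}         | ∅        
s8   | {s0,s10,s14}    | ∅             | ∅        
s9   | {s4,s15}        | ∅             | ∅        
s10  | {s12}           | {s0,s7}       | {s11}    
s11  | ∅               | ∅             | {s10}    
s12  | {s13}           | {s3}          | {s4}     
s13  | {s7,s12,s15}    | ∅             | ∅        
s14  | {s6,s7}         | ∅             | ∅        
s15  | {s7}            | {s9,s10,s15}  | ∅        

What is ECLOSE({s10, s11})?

Start with {s10, s11}.
From s10 via λ: add s12.
From s12 via λ: add s13.
From s13 via λ: add s7, s15.
No new states can be added; the closed set is {s7, s10, s11, s12, s13, s15}.

{s7, s10, s11, s12, s13, s15}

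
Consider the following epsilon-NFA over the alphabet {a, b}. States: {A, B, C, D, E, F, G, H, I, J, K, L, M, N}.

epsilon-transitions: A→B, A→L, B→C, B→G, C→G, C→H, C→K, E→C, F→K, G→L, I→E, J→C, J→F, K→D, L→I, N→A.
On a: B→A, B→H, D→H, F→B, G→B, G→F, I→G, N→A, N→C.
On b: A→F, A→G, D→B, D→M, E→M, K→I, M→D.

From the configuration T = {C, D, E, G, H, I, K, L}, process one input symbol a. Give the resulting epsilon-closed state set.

D on a → {H}.
G on a → {B, F}.
I on a → {G}.
No a-transition from C, E, H, K, L.
Union after reading a: {B, F, G, H}.
Now take the epsilon-closure:
From B via epsilon: add C.
From F via epsilon: add K.
From G via epsilon: add L.
From K via epsilon: add D.
From L via epsilon: add I.
From I via epsilon: add E.
No new states can be added; the closed set is {B, C, D, E, F, G, H, I, K, L}.

{B, C, D, E, F, G, H, I, K, L}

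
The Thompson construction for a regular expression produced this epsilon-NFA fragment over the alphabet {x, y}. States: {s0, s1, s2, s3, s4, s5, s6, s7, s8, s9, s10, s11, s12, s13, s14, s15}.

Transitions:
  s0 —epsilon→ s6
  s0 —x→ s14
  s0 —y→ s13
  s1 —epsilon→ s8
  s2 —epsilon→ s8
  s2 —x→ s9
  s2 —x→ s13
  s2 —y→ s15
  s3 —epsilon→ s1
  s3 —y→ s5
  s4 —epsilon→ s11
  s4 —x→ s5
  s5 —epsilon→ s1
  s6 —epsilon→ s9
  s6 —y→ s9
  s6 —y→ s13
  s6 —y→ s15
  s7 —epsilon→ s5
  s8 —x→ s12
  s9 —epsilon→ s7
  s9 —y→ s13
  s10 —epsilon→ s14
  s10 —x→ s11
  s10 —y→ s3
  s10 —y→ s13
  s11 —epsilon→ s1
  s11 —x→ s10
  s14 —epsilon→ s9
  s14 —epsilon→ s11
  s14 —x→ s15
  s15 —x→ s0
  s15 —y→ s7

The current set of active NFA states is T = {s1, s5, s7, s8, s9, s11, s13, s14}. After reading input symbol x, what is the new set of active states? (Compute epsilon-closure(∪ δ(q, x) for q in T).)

{s1, s5, s7, s8, s9, s10, s11, s12, s14, s15}

s8 on x → {s12}.
s11 on x → {s10}.
s14 on x → {s15}.
No x-transition from s1, s5, s7, s9, s13.
Union after reading x: {s10, s12, s15}.
Now take the epsilon-closure:
From s10 via epsilon: add s14.
From s14 via epsilon: add s9, s11.
From s9 via epsilon: add s7.
From s11 via epsilon: add s1.
From s1 via epsilon: add s8.
From s7 via epsilon: add s5.
No new states can be added; the closed set is {s1, s5, s7, s8, s9, s10, s11, s12, s14, s15}.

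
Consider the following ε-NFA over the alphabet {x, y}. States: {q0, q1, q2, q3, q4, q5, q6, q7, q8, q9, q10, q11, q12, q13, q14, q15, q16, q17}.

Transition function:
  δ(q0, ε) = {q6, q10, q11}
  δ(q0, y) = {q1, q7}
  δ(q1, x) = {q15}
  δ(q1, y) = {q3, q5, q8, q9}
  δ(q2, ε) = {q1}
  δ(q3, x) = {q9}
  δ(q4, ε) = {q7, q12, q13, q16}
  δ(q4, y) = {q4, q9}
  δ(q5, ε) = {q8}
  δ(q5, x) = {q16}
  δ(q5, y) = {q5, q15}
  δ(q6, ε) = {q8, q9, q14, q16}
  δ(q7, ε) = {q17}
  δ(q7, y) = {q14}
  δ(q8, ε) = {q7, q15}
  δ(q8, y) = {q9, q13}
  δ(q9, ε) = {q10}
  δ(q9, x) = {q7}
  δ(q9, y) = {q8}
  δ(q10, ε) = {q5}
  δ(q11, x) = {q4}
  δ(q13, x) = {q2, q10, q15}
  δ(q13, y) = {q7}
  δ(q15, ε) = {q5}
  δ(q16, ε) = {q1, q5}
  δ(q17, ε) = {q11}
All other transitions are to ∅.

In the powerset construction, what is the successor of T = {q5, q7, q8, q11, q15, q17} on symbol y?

q5 on y → {q5, q15}.
q7 on y → {q14}.
q8 on y → {q9, q13}.
No y-transition from q11, q15, q17.
Union after reading y: {q5, q9, q13, q14, q15}.
Now take the ε-closure:
From q5 via ε: add q8.
From q9 via ε: add q10.
From q8 via ε: add q7.
From q7 via ε: add q17.
From q17 via ε: add q11.
No new states can be added; the closed set is {q5, q7, q8, q9, q10, q11, q13, q14, q15, q17}.

{q5, q7, q8, q9, q10, q11, q13, q14, q15, q17}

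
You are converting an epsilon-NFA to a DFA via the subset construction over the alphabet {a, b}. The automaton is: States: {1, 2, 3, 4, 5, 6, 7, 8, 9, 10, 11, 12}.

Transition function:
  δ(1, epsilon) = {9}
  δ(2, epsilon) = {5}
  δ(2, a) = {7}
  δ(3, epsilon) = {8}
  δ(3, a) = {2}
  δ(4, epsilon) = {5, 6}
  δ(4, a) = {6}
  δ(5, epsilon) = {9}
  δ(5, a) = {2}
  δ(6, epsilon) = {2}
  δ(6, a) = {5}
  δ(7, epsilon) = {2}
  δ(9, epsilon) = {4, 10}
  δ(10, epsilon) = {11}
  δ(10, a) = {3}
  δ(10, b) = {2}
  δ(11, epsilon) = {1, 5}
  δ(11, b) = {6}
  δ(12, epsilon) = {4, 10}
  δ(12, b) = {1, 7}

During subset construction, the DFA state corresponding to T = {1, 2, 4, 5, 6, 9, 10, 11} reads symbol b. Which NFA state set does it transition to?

10 on b → {2}.
11 on b → {6}.
No b-transition from 1, 2, 4, 5, 6, 9.
Union after reading b: {2, 6}.
Now take the epsilon-closure:
From 2 via epsilon: add 5.
From 5 via epsilon: add 9.
From 9 via epsilon: add 4, 10.
From 10 via epsilon: add 11.
From 11 via epsilon: add 1.
No new states can be added; the closed set is {1, 2, 4, 5, 6, 9, 10, 11}.

{1, 2, 4, 5, 6, 9, 10, 11}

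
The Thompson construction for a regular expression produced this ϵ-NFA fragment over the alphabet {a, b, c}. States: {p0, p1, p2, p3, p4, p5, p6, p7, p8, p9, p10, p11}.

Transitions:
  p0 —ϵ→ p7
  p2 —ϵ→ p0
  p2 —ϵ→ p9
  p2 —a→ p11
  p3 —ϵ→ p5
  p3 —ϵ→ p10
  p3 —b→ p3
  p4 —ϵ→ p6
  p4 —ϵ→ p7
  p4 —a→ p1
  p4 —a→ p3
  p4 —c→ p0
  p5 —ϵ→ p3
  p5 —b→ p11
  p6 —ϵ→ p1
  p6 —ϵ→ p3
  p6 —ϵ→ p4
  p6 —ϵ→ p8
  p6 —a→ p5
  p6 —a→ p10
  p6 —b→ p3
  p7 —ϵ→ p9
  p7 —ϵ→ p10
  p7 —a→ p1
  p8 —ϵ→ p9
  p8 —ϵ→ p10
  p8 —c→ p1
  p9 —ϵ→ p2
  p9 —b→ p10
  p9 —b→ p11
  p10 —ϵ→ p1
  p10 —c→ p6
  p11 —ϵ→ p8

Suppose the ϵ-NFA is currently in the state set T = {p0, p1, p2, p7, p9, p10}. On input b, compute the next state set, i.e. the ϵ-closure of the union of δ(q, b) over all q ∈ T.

p9 on b → {p10, p11}.
No b-transition from p0, p1, p2, p7, p10.
Union after reading b: {p10, p11}.
Now take the ϵ-closure:
From p10 via ϵ: add p1.
From p11 via ϵ: add p8.
From p8 via ϵ: add p9.
From p9 via ϵ: add p2.
From p2 via ϵ: add p0.
From p0 via ϵ: add p7.
No new states can be added; the closed set is {p0, p1, p2, p7, p8, p9, p10, p11}.

{p0, p1, p2, p7, p8, p9, p10, p11}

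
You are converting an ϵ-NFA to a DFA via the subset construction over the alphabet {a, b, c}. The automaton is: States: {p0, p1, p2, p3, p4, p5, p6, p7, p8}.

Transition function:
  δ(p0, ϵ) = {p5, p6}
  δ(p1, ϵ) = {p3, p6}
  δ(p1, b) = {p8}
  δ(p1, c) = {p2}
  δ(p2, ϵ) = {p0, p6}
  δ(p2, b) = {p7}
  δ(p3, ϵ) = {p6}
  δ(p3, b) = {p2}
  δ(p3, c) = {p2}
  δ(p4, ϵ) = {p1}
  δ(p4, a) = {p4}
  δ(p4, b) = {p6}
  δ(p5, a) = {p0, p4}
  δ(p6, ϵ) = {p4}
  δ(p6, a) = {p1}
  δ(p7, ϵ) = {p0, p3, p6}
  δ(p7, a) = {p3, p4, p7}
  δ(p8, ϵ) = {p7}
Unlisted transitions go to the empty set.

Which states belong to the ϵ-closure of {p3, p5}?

{p1, p3, p4, p5, p6}

Start with {p3, p5}.
From p3 via ϵ: add p6.
From p6 via ϵ: add p4.
From p4 via ϵ: add p1.
No new states can be added; the closed set is {p1, p3, p4, p5, p6}.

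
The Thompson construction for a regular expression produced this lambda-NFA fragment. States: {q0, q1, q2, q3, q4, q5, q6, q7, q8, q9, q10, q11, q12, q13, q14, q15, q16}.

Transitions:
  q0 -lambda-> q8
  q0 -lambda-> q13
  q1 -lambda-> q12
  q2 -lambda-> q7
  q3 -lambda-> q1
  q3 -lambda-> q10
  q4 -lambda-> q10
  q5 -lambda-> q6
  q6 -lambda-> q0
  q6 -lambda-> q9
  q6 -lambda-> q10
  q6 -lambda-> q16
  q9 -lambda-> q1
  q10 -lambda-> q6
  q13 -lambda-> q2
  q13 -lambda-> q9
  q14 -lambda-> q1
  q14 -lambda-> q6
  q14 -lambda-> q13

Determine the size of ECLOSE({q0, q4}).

12

Start with {q0, q4}.
From q0 via lambda: add q8, q13.
From q4 via lambda: add q10.
From q10 via lambda: add q6.
From q13 via lambda: add q2, q9.
From q2 via lambda: add q7.
From q6 via lambda: add q16.
From q9 via lambda: add q1.
From q1 via lambda: add q12.
lambda-closure = {q0, q1, q2, q4, q6, q7, q8, q9, q10, q12, q13, q16}, which has 12 states.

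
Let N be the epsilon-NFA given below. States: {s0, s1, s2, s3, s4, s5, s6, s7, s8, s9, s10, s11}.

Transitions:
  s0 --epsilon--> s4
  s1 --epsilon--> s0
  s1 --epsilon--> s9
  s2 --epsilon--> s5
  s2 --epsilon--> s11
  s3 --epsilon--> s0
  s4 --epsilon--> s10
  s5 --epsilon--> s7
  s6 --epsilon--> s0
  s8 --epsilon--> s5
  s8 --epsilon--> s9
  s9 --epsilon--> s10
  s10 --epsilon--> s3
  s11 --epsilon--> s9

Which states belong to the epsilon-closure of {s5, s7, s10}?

{s0, s3, s4, s5, s7, s10}

Start with {s5, s7, s10}.
From s10 via epsilon: add s3.
From s3 via epsilon: add s0.
From s0 via epsilon: add s4.
No new states can be added; the closed set is {s0, s3, s4, s5, s7, s10}.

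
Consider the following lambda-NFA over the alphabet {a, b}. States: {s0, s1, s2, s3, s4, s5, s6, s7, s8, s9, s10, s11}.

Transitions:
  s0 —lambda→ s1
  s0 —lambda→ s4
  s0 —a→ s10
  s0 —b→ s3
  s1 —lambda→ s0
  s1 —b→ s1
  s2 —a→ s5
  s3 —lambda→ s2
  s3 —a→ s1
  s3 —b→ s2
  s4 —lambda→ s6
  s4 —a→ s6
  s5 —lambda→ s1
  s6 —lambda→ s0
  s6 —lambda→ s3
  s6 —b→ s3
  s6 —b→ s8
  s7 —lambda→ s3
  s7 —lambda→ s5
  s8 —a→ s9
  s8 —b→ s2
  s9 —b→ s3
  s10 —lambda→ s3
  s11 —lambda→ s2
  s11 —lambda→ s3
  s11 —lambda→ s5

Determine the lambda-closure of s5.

{s0, s1, s2, s3, s4, s5, s6}

Start with {s5}.
From s5 via lambda: add s1.
From s1 via lambda: add s0.
From s0 via lambda: add s4.
From s4 via lambda: add s6.
From s6 via lambda: add s3.
From s3 via lambda: add s2.
No new states can be added; the closed set is {s0, s1, s2, s3, s4, s5, s6}.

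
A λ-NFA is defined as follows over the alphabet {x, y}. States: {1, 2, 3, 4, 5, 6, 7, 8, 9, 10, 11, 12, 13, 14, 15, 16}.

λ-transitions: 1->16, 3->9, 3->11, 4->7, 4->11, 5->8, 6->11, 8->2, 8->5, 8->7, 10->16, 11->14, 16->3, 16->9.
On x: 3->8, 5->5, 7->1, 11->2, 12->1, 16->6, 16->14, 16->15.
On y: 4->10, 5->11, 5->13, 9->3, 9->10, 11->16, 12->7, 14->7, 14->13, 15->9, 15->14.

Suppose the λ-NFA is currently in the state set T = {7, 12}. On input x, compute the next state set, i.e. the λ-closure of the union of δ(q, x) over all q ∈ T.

7 on x → {1}.
12 on x → {1}.
Union after reading x: {1}.
Now take the λ-closure:
From 1 via λ: add 16.
From 16 via λ: add 3, 9.
From 3 via λ: add 11.
From 11 via λ: add 14.
No new states can be added; the closed set is {1, 3, 9, 11, 14, 16}.

{1, 3, 9, 11, 14, 16}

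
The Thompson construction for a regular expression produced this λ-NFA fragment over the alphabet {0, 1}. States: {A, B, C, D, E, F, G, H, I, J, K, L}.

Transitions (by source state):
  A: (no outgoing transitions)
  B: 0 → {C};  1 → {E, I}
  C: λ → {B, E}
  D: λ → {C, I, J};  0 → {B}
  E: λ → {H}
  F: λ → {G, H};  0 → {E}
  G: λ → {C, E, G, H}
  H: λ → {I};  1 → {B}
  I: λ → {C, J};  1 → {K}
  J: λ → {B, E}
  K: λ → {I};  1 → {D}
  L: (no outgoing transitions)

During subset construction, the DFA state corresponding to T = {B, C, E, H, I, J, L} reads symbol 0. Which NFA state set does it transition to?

B on 0 → {C}.
No 0-transition from C, E, H, I, J, L.
Union after reading 0: {C}.
Now take the λ-closure:
From C via λ: add B, E.
From E via λ: add H.
From H via λ: add I.
From I via λ: add J.
No new states can be added; the closed set is {B, C, E, H, I, J}.

{B, C, E, H, I, J}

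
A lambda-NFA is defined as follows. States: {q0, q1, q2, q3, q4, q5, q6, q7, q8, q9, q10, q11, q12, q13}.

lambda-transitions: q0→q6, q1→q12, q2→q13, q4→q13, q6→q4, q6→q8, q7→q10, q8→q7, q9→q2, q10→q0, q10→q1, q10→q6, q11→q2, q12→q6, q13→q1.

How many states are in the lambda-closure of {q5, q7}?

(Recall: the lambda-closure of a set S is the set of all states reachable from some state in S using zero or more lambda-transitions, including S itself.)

Start with {q5, q7}.
From q7 via lambda: add q10.
From q10 via lambda: add q0, q1, q6.
From q1 via lambda: add q12.
From q6 via lambda: add q4, q8.
From q4 via lambda: add q13.
lambda-closure = {q0, q1, q4, q5, q6, q7, q8, q10, q12, q13}, which has 10 states.

10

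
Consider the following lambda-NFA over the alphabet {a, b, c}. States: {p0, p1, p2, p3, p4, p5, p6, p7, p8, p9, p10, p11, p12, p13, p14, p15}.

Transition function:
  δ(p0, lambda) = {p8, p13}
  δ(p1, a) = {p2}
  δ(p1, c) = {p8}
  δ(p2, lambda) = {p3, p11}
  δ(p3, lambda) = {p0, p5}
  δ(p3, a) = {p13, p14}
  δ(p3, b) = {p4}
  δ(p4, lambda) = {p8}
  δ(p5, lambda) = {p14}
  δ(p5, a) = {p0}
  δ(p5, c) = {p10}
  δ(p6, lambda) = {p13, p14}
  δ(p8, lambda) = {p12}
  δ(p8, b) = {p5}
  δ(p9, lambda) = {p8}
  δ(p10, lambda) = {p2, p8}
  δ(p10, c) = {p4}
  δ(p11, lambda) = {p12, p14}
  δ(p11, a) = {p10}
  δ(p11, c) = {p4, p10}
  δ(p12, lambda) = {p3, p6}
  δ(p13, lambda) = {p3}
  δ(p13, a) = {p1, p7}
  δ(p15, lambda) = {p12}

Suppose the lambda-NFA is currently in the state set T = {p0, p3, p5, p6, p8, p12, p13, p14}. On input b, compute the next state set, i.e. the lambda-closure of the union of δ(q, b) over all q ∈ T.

p3 on b → {p4}.
p8 on b → {p5}.
No b-transition from p0, p5, p6, p12, p13, p14.
Union after reading b: {p4, p5}.
Now take the lambda-closure:
From p4 via lambda: add p8.
From p5 via lambda: add p14.
From p8 via lambda: add p12.
From p12 via lambda: add p3, p6.
From p3 via lambda: add p0.
From p6 via lambda: add p13.
No new states can be added; the closed set is {p0, p3, p4, p5, p6, p8, p12, p13, p14}.

{p0, p3, p4, p5, p6, p8, p12, p13, p14}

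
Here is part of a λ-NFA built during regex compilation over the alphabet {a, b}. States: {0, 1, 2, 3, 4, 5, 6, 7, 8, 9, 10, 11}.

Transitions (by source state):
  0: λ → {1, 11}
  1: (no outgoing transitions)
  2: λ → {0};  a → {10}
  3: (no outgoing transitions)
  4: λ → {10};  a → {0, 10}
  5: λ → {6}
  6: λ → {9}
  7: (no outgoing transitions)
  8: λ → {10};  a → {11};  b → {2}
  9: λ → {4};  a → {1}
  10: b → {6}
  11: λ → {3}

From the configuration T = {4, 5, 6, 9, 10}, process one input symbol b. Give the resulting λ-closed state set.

{4, 6, 9, 10}

10 on b → {6}.
No b-transition from 4, 5, 6, 9.
Union after reading b: {6}.
Now take the λ-closure:
From 6 via λ: add 9.
From 9 via λ: add 4.
From 4 via λ: add 10.
No new states can be added; the closed set is {4, 6, 9, 10}.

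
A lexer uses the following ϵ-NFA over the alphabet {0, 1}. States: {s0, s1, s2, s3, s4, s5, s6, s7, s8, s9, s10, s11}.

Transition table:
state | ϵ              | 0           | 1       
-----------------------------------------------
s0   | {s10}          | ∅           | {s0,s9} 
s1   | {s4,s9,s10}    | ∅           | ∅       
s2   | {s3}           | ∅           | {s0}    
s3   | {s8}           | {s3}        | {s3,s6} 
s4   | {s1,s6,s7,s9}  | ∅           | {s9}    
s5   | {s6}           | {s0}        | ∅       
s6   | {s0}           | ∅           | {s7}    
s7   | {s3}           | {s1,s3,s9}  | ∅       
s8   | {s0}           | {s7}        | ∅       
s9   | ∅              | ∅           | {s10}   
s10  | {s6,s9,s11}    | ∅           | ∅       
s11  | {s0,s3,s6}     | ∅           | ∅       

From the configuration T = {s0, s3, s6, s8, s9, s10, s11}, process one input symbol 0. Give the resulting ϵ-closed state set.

s3 on 0 → {s3}.
s8 on 0 → {s7}.
No 0-transition from s0, s6, s9, s10, s11.
Union after reading 0: {s3, s7}.
Now take the ϵ-closure:
From s3 via ϵ: add s8.
From s8 via ϵ: add s0.
From s0 via ϵ: add s10.
From s10 via ϵ: add s6, s9, s11.
No new states can be added; the closed set is {s0, s3, s6, s7, s8, s9, s10, s11}.

{s0, s3, s6, s7, s8, s9, s10, s11}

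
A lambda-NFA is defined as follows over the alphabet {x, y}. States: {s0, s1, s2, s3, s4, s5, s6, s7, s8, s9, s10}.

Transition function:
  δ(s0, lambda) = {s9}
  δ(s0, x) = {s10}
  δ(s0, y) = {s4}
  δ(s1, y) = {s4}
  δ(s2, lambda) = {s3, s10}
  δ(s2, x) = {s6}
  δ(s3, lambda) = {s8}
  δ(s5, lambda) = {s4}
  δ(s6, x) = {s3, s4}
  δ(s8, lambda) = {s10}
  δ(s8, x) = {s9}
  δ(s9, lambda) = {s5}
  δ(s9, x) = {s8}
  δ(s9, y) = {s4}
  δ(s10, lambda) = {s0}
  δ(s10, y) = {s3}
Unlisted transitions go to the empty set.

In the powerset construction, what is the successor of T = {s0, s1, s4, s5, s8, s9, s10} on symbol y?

{s0, s3, s4, s5, s8, s9, s10}

s0 on y → {s4}.
s1 on y → {s4}.
s9 on y → {s4}.
s10 on y → {s3}.
No y-transition from s4, s5, s8.
Union after reading y: {s3, s4}.
Now take the lambda-closure:
From s3 via lambda: add s8.
From s8 via lambda: add s10.
From s10 via lambda: add s0.
From s0 via lambda: add s9.
From s9 via lambda: add s5.
No new states can be added; the closed set is {s0, s3, s4, s5, s8, s9, s10}.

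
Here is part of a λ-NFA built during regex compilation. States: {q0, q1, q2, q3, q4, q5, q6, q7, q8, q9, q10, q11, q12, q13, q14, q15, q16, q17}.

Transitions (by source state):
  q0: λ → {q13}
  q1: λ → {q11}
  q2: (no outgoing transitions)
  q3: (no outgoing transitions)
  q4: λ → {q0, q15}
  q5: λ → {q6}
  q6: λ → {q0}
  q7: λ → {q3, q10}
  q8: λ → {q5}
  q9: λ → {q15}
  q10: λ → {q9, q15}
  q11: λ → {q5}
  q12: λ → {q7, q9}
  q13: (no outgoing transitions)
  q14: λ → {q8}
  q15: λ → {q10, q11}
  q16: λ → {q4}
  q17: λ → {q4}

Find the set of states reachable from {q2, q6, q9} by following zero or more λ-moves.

{q0, q2, q5, q6, q9, q10, q11, q13, q15}

Start with {q2, q6, q9}.
From q6 via λ: add q0.
From q9 via λ: add q15.
From q0 via λ: add q13.
From q15 via λ: add q10, q11.
From q11 via λ: add q5.
No new states can be added; the closed set is {q0, q2, q5, q6, q9, q10, q11, q13, q15}.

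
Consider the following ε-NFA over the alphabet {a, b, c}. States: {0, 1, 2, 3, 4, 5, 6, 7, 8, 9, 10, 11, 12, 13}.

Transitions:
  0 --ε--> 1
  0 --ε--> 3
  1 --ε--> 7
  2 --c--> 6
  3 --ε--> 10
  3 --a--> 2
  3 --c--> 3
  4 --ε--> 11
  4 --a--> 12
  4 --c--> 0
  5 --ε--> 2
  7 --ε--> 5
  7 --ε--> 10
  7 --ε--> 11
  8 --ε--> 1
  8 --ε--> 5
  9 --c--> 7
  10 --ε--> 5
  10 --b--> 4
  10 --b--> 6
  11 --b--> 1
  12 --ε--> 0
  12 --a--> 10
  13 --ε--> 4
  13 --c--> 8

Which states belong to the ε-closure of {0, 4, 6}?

Start with {0, 4, 6}.
From 0 via ε: add 1, 3.
From 4 via ε: add 11.
From 1 via ε: add 7.
From 3 via ε: add 10.
From 7 via ε: add 5.
From 5 via ε: add 2.
No new states can be added; the closed set is {0, 1, 2, 3, 4, 5, 6, 7, 10, 11}.

{0, 1, 2, 3, 4, 5, 6, 7, 10, 11}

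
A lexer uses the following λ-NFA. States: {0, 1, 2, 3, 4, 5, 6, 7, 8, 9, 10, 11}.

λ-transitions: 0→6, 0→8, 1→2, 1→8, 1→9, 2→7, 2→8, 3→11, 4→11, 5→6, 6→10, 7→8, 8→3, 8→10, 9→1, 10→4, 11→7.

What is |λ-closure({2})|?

Start with {2}.
From 2 via λ: add 7, 8.
From 8 via λ: add 3, 10.
From 3 via λ: add 11.
From 10 via λ: add 4.
λ-closure = {2, 3, 4, 7, 8, 10, 11}, which has 7 states.

7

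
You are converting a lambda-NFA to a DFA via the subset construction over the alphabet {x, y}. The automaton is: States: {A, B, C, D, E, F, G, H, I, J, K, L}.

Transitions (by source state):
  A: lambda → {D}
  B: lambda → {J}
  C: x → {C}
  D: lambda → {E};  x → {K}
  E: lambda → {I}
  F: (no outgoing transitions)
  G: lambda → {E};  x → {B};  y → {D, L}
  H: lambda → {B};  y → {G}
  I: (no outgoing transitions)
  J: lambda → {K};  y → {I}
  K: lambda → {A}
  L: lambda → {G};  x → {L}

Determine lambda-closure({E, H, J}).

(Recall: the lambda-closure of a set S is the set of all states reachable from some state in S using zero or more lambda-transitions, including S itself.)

{A, B, D, E, H, I, J, K}

Start with {E, H, J}.
From E via lambda: add I.
From H via lambda: add B.
From J via lambda: add K.
From K via lambda: add A.
From A via lambda: add D.
No new states can be added; the closed set is {A, B, D, E, H, I, J, K}.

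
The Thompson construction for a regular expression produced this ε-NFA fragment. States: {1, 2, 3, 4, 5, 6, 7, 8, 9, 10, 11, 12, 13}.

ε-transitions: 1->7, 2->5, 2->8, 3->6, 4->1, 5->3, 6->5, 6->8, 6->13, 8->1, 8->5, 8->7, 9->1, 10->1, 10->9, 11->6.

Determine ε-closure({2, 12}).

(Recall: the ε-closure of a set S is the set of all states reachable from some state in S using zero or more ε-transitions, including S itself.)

{1, 2, 3, 5, 6, 7, 8, 12, 13}

Start with {2, 12}.
From 2 via ε: add 5, 8.
From 5 via ε: add 3.
From 8 via ε: add 1, 7.
From 3 via ε: add 6.
From 6 via ε: add 13.
No new states can be added; the closed set is {1, 2, 3, 5, 6, 7, 8, 12, 13}.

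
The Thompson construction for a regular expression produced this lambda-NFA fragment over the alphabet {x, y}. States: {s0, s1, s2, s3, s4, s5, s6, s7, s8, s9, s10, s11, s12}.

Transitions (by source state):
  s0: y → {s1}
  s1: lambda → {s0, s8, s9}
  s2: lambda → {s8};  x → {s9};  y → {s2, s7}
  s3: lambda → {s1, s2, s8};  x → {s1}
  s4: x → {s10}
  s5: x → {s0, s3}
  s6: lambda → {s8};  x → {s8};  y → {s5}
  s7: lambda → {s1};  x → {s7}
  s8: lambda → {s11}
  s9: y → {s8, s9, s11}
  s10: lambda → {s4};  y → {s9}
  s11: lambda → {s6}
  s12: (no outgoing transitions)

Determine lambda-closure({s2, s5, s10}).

{s2, s4, s5, s6, s8, s10, s11}

Start with {s2, s5, s10}.
From s2 via lambda: add s8.
From s10 via lambda: add s4.
From s8 via lambda: add s11.
From s11 via lambda: add s6.
No new states can be added; the closed set is {s2, s4, s5, s6, s8, s10, s11}.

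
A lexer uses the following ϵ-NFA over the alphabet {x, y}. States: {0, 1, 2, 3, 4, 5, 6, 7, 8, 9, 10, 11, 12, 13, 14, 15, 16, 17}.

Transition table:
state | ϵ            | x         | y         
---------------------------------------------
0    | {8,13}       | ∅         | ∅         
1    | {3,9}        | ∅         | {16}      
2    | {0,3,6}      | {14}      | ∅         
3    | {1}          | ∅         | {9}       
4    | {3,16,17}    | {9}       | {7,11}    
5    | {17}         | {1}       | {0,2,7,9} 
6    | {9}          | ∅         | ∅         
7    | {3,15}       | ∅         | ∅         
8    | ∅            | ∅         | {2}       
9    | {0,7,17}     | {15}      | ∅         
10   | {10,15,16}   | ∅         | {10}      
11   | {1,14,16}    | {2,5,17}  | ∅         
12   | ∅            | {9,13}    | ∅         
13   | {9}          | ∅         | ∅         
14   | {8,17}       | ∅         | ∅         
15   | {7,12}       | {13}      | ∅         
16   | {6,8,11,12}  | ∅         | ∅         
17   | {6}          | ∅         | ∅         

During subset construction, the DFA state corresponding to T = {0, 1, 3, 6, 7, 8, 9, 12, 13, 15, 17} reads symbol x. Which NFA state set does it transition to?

{0, 1, 3, 6, 7, 8, 9, 12, 13, 15, 17}

9 on x → {15}.
12 on x → {9, 13}.
15 on x → {13}.
No x-transition from 0, 1, 3, 6, 7, 8, 13, 17.
Union after reading x: {9, 13, 15}.
Now take the ϵ-closure:
From 9 via ϵ: add 0, 7, 17.
From 15 via ϵ: add 12.
From 0 via ϵ: add 8.
From 7 via ϵ: add 3.
From 17 via ϵ: add 6.
From 3 via ϵ: add 1.
No new states can be added; the closed set is {0, 1, 3, 6, 7, 8, 9, 12, 13, 15, 17}.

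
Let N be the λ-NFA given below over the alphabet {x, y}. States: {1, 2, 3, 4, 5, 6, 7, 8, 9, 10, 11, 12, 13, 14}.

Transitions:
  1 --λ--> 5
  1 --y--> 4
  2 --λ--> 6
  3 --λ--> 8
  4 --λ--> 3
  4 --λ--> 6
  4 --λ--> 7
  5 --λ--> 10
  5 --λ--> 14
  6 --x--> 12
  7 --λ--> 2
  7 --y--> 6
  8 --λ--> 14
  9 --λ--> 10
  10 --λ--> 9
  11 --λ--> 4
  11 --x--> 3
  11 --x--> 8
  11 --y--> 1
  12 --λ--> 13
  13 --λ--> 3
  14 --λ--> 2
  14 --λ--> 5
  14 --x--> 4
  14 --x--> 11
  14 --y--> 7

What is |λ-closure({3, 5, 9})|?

8

Start with {3, 5, 9}.
From 3 via λ: add 8.
From 5 via λ: add 10, 14.
From 14 via λ: add 2.
From 2 via λ: add 6.
λ-closure = {2, 3, 5, 6, 8, 9, 10, 14}, which has 8 states.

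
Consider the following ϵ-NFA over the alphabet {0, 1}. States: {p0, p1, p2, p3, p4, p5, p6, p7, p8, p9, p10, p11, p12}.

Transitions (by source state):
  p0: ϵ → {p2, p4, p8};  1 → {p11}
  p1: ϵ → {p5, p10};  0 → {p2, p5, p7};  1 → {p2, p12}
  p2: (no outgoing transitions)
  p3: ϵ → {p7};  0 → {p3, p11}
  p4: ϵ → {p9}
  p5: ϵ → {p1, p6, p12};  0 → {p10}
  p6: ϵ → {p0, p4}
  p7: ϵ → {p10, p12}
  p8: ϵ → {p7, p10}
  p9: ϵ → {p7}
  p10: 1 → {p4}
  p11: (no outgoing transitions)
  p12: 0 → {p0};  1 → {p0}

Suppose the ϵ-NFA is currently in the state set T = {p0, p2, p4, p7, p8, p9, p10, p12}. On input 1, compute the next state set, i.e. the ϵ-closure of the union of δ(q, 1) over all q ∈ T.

p0 on 1 → {p11}.
p10 on 1 → {p4}.
p12 on 1 → {p0}.
No 1-transition from p2, p4, p7, p8, p9.
Union after reading 1: {p0, p4, p11}.
Now take the ϵ-closure:
From p0 via ϵ: add p2, p8.
From p4 via ϵ: add p9.
From p8 via ϵ: add p7, p10.
From p7 via ϵ: add p12.
No new states can be added; the closed set is {p0, p2, p4, p7, p8, p9, p10, p11, p12}.

{p0, p2, p4, p7, p8, p9, p10, p11, p12}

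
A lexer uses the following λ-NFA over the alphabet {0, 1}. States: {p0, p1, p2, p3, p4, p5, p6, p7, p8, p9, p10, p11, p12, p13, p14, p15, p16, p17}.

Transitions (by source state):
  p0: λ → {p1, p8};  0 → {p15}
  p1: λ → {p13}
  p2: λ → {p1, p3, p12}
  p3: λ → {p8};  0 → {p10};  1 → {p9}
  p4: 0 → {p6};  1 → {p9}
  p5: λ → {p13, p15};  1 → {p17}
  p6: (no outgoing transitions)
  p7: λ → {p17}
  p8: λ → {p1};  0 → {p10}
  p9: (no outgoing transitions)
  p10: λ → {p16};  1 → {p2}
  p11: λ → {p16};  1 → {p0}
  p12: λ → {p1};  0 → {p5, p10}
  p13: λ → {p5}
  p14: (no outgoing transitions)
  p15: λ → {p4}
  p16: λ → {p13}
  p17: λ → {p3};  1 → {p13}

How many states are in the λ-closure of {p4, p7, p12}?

10

Start with {p4, p7, p12}.
From p7 via λ: add p17.
From p12 via λ: add p1.
From p1 via λ: add p13.
From p17 via λ: add p3.
From p3 via λ: add p8.
From p13 via λ: add p5.
From p5 via λ: add p15.
λ-closure = {p1, p3, p4, p5, p7, p8, p12, p13, p15, p17}, which has 10 states.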